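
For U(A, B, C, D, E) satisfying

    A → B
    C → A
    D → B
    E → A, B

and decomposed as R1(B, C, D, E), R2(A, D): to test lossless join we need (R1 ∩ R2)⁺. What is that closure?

R1 ∩ R2 = {D}.
D → B applies, adding B
Closure: {B, D}.

B, D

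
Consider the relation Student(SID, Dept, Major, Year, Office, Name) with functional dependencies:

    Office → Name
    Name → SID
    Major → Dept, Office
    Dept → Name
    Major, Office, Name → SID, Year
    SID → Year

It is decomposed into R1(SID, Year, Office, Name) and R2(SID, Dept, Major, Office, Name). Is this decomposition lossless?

Yes

Common attributes: R1 ∩ R2 = {SID, Office, Name}.
Closure of {SID, Office, Name}: SID → Year applies, adding Year. So (SID, Office, Name)⁺ = {SID, Year, Office, Name}.
This closure contains every attribute of R1, so R1 ∩ R2 → R1. The join is lossless.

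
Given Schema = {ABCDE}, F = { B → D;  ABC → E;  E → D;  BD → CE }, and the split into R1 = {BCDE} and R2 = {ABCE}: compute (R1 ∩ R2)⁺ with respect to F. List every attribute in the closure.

BCDE

R1 ∩ R2 = {BCE}.
B → D applies, adding D
Closure: {BCDE}.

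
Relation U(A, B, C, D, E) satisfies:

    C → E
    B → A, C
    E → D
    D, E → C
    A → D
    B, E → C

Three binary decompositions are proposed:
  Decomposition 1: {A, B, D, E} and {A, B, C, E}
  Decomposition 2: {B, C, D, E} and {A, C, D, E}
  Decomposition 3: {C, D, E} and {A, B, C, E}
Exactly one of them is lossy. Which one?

Decomposition 1: common = {A, B, E}, closure = {A, B, C, D, E} → lossless.
Decomposition 2: common = {C, D, E}, closure = {C, D, E} → lossy.
Decomposition 3: common = {C, E}, closure = {C, D, E} → lossless.

Decomposition 2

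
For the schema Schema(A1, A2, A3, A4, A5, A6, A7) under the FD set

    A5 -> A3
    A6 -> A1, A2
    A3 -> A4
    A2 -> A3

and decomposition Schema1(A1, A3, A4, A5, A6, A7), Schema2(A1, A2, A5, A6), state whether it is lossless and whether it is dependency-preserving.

Lossless test: (A1, A5, A6)⁺ = {A1, A2, A3, A4, A5, A6}, which contains all of one fragment — lossless.
Dependency preservation: the restricted closure of {A2} across the fragments never reaches {A3}, so A2 → A3 cannot be enforced without a join — not preserved.

lossless but not dependency-preserving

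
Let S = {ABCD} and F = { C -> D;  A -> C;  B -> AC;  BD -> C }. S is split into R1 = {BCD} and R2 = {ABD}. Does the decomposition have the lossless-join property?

Yes

Common attributes: R1 ∩ R2 = {BD}.
Closure of {BD}: B → AC applies, adding AC. So (BD)⁺ = {ABCD}.
This closure contains every attribute of R1, so R1 ∩ R2 → R1. The join is lossless.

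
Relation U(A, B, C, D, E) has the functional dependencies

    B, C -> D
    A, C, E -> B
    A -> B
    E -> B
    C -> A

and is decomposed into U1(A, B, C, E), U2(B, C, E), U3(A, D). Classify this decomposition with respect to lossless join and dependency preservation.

Lossless test (chase): Rows 1 and 2 agree on B, C; apply B, C→D and equate their D entries. Rows 1 and 3 agree on A; apply A→B and equate their B entries. Rows 1 and 2 agree on C; apply C→A and equate their A entries. No row becomes fully distinguished — the join is lossy.
Dependency preservation: the restricted closure of {B, C} across the fragments never reaches {D}, so B, C → D cannot be enforced without a join — not preserved.

lossy and not dependency-preserving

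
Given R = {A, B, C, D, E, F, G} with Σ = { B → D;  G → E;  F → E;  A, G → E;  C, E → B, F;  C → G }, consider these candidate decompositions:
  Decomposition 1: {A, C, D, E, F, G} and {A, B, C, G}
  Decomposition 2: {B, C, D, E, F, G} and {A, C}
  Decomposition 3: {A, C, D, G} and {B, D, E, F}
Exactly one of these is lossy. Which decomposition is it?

Decomposition 3

Decomposition 1: common = {A, C, G}, closure = {A, B, C, D, E, F, G} → lossless.
Decomposition 2: common = {C}, closure = {B, C, D, E, F, G} → lossless.
Decomposition 3: common = {D}, closure = {D} → lossy.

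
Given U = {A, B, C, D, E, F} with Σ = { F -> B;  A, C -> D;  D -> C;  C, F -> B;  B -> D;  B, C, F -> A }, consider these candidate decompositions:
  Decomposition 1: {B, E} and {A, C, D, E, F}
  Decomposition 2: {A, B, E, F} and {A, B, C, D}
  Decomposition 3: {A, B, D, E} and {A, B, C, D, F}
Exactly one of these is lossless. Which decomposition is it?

Decomposition 1: common = {E}, closure = {E} → lossy.
Decomposition 2: common = {A, B}, closure = {A, B, C, D} → lossless.
Decomposition 3: common = {A, B, D}, closure = {A, B, C, D} → lossy.

Decomposition 2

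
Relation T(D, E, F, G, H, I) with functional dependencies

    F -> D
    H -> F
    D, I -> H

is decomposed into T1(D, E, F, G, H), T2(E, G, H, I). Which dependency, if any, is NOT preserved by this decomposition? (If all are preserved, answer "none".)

Check D, I → H: no single fragment contains all of {D, H, I}, and the restricted closure of {D, I} across the fragments never reaches {H}.
F → D is preserved.
H → F is preserved.

D, I -> H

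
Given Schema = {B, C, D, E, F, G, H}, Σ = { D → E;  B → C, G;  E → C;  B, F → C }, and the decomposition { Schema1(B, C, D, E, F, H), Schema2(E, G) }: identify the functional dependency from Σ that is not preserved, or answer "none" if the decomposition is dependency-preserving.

B → C, G

Check B → C, G: no single fragment contains all of {B, C, G}, and the restricted closure of {B} across the fragments never reaches {C, G}.
D → E is preserved.
E → C is preserved.
B, F → C is preserved.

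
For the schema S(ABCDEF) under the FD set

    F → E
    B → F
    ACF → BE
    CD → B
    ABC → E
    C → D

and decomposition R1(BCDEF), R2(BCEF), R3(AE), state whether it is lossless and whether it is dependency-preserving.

lossy but dependency-preserving

Lossless test (chase): Rows 1 and 2 agree on C; apply C→D and equate their D entries. No row becomes fully distinguished — the join is lossy.
Dependency preservation: ACF → BE; ABC → E are not contained in any single fragment, but the restricted closure of each left-hand side across the fragments still reaches the right-hand side; the remaining FDs each lie inside some fragment. All dependencies are preserved.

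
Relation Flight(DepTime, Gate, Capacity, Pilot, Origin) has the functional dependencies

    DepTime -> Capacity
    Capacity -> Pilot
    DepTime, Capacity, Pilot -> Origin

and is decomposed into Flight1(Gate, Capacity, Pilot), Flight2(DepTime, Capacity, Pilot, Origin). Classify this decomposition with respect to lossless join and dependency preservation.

lossy but dependency-preserving

Lossless test: (Capacity, Pilot)⁺ = {Capacity, Pilot}, which is a superkey of neither fragment — lossy.
Dependency preservation: every FD's attributes lie within a single fragment, so each can be enforced locally — preserved.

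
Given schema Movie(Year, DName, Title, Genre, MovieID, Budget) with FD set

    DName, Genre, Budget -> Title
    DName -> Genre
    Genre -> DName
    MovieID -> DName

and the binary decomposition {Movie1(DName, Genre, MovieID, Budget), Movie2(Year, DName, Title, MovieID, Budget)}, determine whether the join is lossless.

Yes

Common attributes: Movie1 ∩ Movie2 = {DName, MovieID, Budget}.
Closure of {DName, MovieID, Budget}: DName → Genre applies, adding Genre; DName, Genre, Budget → Title applies, adding Title. So (DName, MovieID, Budget)⁺ = {DName, Title, Genre, MovieID, Budget}.
This closure contains every attribute of Movie1, so Movie1 ∩ Movie2 → Movie1. The join is lossless.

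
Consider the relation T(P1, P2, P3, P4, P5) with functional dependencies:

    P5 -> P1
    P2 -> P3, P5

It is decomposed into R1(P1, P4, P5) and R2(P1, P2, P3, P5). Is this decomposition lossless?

Common attributes: R1 ∩ R2 = {P1, P5}.
No dependency enlarges {P1, P5}, so (P1, P5)⁺ = {P1, P5}.
The closure contains neither all of R1 = {P1, P4, P5} nor all of R2 = {P1, P2, P3, P5}, so the common attributes are not a superkey of either fragment. The join is lossy.

No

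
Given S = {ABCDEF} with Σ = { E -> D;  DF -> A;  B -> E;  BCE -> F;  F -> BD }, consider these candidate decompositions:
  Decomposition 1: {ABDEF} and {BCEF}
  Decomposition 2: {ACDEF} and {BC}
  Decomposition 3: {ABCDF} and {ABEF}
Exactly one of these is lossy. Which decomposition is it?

Decomposition 2

Decomposition 1: common = {BEF}, closure = {ABDEF} → lossless.
Decomposition 2: common = {C}, closure = {C} → lossy.
Decomposition 3: common = {ABF}, closure = {ABDEF} → lossless.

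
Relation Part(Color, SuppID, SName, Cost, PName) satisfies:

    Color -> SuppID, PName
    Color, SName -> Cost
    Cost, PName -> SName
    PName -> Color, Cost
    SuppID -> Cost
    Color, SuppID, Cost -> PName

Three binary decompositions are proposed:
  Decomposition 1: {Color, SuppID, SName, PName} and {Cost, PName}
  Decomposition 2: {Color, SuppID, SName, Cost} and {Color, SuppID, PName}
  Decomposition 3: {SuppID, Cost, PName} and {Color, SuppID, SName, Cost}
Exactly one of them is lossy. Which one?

Decomposition 1: common = {PName}, closure = {Color, SuppID, SName, Cost, PName} → lossless.
Decomposition 2: common = {Color, SuppID}, closure = {Color, SuppID, SName, Cost, PName} → lossless.
Decomposition 3: common = {SuppID, Cost}, closure = {SuppID, Cost} → lossy.

Decomposition 3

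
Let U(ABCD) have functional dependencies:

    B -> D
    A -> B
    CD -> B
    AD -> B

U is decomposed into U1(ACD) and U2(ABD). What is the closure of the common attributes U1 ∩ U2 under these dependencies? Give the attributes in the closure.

ABD

U1 ∩ U2 = {AD}.
A → B applies, adding B
Closure: {ABD}.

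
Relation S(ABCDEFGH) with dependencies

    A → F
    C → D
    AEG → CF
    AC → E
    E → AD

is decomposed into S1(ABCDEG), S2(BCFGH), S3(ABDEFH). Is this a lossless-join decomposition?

Chase test. Columns are ABCDEFGH; row i has aⱼ where attribute j ∈ Si, else bᵢⱼ.
Initial tableau (one row per fragment):
  row 1: a1 a2 a3 a4 a5 b16 a7 b18
  row 2: b21 a2 a3 b24 b25 a6 a7 a8
  row 3: a1 a2 b33 a4 a5 a6 b37 a8
Rows 1 and 3 agree on A; apply A→F and equate their F entries.
Rows 1 and 2 agree on C; apply C→D and equate their D entries.
No row becomes fully distinguished — the join is lossy.

No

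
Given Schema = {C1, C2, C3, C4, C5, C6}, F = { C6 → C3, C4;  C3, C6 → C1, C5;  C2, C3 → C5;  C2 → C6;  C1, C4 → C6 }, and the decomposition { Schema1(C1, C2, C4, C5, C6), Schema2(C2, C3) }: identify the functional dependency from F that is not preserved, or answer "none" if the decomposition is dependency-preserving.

Check C6 → C3, C4: no single fragment contains all of {C3, C4, C6}, and the restricted closure of {C6} across the fragments never reaches {C3, C4}.
C3, C6 → C1, C5 is preserved.
C2, C3 → C5 is preserved.
C2 → C6 is preserved.
C1, C4 → C6 is preserved.

C6 → C3, C4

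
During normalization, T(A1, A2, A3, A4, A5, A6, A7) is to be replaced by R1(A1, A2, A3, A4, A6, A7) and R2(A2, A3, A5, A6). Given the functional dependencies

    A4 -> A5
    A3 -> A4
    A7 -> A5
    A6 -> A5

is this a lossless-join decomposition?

Yes

Common attributes: R1 ∩ R2 = {A2, A3, A6}.
Closure of {A2, A3, A6}: A3 → A4 applies, adding A4; A6 → A5 applies, adding A5. So (A2, A3, A6)⁺ = {A2, A3, A4, A5, A6}.
This closure contains every attribute of R2, so R1 ∩ R2 → R2. The join is lossless.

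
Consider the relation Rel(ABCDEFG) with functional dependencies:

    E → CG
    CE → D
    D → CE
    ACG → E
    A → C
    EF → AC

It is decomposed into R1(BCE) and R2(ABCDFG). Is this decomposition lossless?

No

Common attributes: R1 ∩ R2 = {BC}.
No dependency enlarges {BC}, so (BC)⁺ = {BC}.
The closure contains neither all of R1 = {BCE} nor all of R2 = {ABCDFG}, so the common attributes are not a superkey of either fragment. The join is lossy.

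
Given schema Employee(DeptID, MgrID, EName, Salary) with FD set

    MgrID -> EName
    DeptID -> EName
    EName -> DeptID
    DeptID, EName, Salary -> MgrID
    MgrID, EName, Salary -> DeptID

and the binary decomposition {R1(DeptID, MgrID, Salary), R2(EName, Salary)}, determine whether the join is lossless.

Common attributes: R1 ∩ R2 = {Salary}.
No dependency enlarges {Salary}, so (Salary)⁺ = {Salary}.
The closure contains neither all of R1 = {DeptID, MgrID, Salary} nor all of R2 = {EName, Salary}, so the common attributes are not a superkey of either fragment. The join is lossy.

No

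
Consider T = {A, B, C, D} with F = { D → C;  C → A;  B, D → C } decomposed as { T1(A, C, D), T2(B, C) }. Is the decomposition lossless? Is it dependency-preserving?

Lossless test: (C)⁺ = {A, C}, which is a superkey of neither fragment — lossy.
Dependency preservation: B, D → C is not contained in any single fragment, but the restricted closure of its left-hand side across the fragments still reaches the right-hand side; the remaining FDs each lie inside some fragment. All dependencies are preserved.

lossy but dependency-preserving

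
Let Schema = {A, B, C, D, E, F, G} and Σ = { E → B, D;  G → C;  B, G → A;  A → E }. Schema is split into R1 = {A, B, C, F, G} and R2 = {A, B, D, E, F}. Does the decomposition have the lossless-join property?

Yes

Common attributes: R1 ∩ R2 = {A, B, F}.
Closure of {A, B, F}: A → E applies, adding E; E → B, D applies, adding D. So (A, B, F)⁺ = {A, B, D, E, F}.
This closure contains every attribute of R2, so R1 ∩ R2 → R2. The join is lossless.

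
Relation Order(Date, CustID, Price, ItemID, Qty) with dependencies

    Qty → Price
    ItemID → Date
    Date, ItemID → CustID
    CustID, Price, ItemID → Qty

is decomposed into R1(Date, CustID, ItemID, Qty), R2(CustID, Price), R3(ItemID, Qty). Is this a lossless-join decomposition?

Chase test. Columns are Date, CustID, Price, ItemID, Qty; row i has aⱼ where attribute j ∈ Ri, else bᵢⱼ.
Initial tableau (one row per fragment):
  row 1: a1 a2 b13 a4 a5
  row 2: b21 a2 a3 b24 b25
  row 3: b31 b32 b33 a4 a5
Rows 1 and 3 agree on Qty; apply Qty→Price and equate their Price entries.
Rows 1 and 3 agree on ItemID; apply ItemID→Date and equate their Date entries.
Rows 1 and 3 agree on Date, ItemID; apply Date, ItemID→CustID and equate their CustID entries.
No row becomes fully distinguished — the join is lossy.

No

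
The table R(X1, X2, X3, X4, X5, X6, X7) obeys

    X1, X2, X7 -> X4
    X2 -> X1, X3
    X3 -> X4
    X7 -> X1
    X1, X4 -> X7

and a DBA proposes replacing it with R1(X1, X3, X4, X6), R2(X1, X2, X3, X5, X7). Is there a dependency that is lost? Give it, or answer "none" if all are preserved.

X1, X4 -> X7

Check X1, X4 → X7: no single fragment contains all of {X1, X4, X7}, and the restricted closure of {X1, X4} across the fragments never reaches {X7}.
X1, X2, X7 → X4 is preserved.
X2 → X1, X3 is preserved.
X3 → X4 is preserved.
X7 → X1 is preserved.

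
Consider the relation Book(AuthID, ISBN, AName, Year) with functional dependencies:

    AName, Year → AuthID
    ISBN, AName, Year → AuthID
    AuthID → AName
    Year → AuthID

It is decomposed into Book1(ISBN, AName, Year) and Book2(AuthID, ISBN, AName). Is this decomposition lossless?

Common attributes: Book1 ∩ Book2 = {ISBN, AName}.
No dependency enlarges {ISBN, AName}, so (ISBN, AName)⁺ = {ISBN, AName}.
The closure contains neither all of Book1 = {ISBN, AName, Year} nor all of Book2 = {AuthID, ISBN, AName}, so the common attributes are not a superkey of either fragment. The join is lossy.

No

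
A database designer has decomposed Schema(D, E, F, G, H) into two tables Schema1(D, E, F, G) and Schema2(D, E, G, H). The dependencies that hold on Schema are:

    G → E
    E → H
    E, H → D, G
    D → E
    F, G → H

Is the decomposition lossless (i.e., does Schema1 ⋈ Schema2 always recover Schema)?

Yes

Common attributes: Schema1 ∩ Schema2 = {D, E, G}.
Closure of {D, E, G}: E → H applies, adding H. So (D, E, G)⁺ = {D, E, G, H}.
This closure contains every attribute of Schema2, so Schema1 ∩ Schema2 → Schema2. The join is lossless.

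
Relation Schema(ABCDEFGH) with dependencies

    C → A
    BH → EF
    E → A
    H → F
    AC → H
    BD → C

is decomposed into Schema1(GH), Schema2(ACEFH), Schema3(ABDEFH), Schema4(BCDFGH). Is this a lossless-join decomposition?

Chase test. Columns are ABCDEFGH; row i has aⱼ where attribute j ∈ Schemai, else bᵢⱼ.
Initial tableau (one row per fragment):
  row 1: b11 b12 b13 b14 b15 b16 a7 a8
  row 2: a1 b22 a3 b24 a5 a6 b27 a8
  row 3: a1 a2 b33 a4 a5 a6 b37 a8
  row 4: b41 a2 a3 a4 b45 a6 a7 a8
Rows 2 and 4 agree on C; apply C→A and equate their A entries.
Rows 3 and 4 agree on BH; apply BH→EF and equate their EF entries.
Rows 1 and 2 agree on H; apply H→F and equate their F entries.
Rows 3 and 4 agree on BD; apply BD→C and equate their C entries.
Row 4 is now all distinguished symbols — the join is lossless.

Yes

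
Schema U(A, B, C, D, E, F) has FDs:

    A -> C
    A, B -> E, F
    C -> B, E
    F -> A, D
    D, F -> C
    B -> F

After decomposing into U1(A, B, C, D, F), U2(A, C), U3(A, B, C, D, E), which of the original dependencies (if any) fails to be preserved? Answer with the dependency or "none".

A → C lies within U1.
A, B → E, F: restricted closure across fragments reaches E, F.
C → B, E lies within U3.
F → A, D lies within U1.
D, F → C lies within U1.
B → F lies within U1.
Every dependency is enforceable on the fragments, so the decomposition is dependency-preserving.

none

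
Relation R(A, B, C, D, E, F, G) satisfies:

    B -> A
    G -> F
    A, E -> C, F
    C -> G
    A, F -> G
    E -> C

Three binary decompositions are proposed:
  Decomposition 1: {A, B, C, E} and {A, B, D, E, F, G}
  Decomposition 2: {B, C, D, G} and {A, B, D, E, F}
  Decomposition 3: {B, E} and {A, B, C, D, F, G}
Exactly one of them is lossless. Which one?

Decomposition 1

Decomposition 1: common = {A, B, E}, closure = {A, B, C, E, F, G} → lossless.
Decomposition 2: common = {B, D}, closure = {A, B, D} → lossy.
Decomposition 3: common = {B}, closure = {A, B} → lossy.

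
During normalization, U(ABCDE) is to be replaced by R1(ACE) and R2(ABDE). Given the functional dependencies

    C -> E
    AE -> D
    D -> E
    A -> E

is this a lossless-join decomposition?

Common attributes: R1 ∩ R2 = {AE}.
Closure of {AE}: AE → D applies, adding D. So (AE)⁺ = {ADE}.
The closure contains neither all of R1 = {ACE} nor all of R2 = {ABDE}, so the common attributes are not a superkey of either fragment. The join is lossy.

No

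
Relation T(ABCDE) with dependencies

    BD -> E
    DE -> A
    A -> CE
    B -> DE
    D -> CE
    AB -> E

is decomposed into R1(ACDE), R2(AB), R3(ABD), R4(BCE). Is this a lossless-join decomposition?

Chase test. Columns are ABCDE; row i has aⱼ where attribute j ∈ Ri, else bᵢⱼ.
Initial tableau (one row per fragment):
  row 1: a1 b12 a3 a4 a5
  row 2: a1 a2 b23 b24 b25
  row 3: a1 a2 b33 a4 b35
  row 4: b41 a2 a3 b44 a5
Rows 1 and 2 agree on A; apply A→CE and equate their CE entries.
Rows 1 and 3 agree on A; apply A→CE and equate their CE entries.
Rows 2 and 3 agree on B; apply B→DE and equate their DE entries.
Rows 2 and 4 agree on B; apply B→DE and equate their DE entries.
Rows 1 and 4 agree on DE; apply DE→A and equate their A entries.
Row 2 is now all distinguished symbols — the join is lossless.

Yes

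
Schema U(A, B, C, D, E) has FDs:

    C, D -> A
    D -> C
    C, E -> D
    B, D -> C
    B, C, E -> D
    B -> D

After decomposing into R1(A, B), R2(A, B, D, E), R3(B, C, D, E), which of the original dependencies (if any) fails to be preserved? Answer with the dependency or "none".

none

C, D → A: restricted closure across fragments reaches A.
D → C lies within R3.
C, E → D lies within R3.
B, D → C lies within R3.
B, C, E → D lies within R3.
B → D lies within R2.
Every dependency is enforceable on the fragments, so the decomposition is dependency-preserving.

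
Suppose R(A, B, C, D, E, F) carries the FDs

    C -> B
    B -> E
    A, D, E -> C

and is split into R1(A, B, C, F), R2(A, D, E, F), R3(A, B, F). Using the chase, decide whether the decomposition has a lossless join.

Chase test. Columns are A, B, C, D, E, F; row i has aⱼ where attribute j ∈ Ri, else bᵢⱼ.
Initial tableau (one row per fragment):
  row 1: a1 a2 a3 b14 b15 a6
  row 2: a1 b22 b23 a4 a5 a6
  row 3: a1 a2 b33 b34 b35 a6
Rows 1 and 3 agree on B; apply B→E and equate their E entries.
No row becomes fully distinguished — the join is lossy.

No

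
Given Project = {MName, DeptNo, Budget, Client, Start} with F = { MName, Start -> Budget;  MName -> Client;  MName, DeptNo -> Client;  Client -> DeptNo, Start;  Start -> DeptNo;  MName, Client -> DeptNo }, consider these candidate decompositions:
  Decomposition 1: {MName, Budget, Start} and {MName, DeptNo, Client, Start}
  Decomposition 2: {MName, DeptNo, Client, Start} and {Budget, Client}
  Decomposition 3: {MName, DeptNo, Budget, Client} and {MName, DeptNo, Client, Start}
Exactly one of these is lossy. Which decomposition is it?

Decomposition 2

Decomposition 1: common = {MName, Start}, closure = {MName, DeptNo, Budget, Client, Start} → lossless.
Decomposition 2: common = {Client}, closure = {DeptNo, Client, Start} → lossy.
Decomposition 3: common = {MName, DeptNo, Client}, closure = {MName, DeptNo, Budget, Client, Start} → lossless.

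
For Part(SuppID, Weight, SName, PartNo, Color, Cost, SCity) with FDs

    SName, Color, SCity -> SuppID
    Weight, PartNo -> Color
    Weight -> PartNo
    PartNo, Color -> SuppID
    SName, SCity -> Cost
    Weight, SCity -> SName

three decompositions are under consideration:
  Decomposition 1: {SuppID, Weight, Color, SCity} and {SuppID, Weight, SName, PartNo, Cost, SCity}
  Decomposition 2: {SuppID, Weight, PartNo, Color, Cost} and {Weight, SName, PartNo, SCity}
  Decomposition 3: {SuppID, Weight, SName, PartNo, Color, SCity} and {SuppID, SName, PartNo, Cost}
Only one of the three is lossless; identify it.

Decomposition 1: common = {SuppID, Weight, SCity}, closure = {SuppID, Weight, SName, PartNo, Color, Cost, SCity} → lossless.
Decomposition 2: common = {Weight, PartNo}, closure = {SuppID, Weight, PartNo, Color} → lossy.
Decomposition 3: common = {SuppID, SName, PartNo}, closure = {SuppID, SName, PartNo} → lossy.

Decomposition 1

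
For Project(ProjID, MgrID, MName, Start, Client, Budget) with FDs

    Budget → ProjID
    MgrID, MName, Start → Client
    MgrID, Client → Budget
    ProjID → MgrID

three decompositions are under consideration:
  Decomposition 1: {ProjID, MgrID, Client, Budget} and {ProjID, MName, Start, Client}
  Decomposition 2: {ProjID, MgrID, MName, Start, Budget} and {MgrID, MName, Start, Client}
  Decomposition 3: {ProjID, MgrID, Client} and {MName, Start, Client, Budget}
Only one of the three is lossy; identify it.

Decomposition 3

Decomposition 1: common = {ProjID, Client}, closure = {ProjID, MgrID, Client, Budget} → lossless.
Decomposition 2: common = {MgrID, MName, Start}, closure = {ProjID, MgrID, MName, Start, Client, Budget} → lossless.
Decomposition 3: common = {Client}, closure = {Client} → lossy.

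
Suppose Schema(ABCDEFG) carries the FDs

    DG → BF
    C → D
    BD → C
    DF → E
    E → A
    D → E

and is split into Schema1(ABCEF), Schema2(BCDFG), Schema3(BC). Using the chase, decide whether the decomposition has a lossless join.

Chase test. Columns are ABCDEFG; row i has aⱼ where attribute j ∈ Schemai, else bᵢⱼ.
Initial tableau (one row per fragment):
  row 1: a1 a2 a3 b14 a5 a6 b17
  row 2: b21 a2 a3 a4 b25 a6 a7
  row 3: b31 a2 a3 b34 b35 b36 b37
Rows 1 and 2 agree on C; apply C→D and equate their D entries.
Rows 1 and 3 agree on C; apply C→D and equate their D entries.
Rows 1 and 2 agree on DF; apply DF→E and equate their E entries.
Rows 1 and 2 agree on E; apply E→A and equate their A entries.
Rows 1 and 3 agree on D; apply D→E and equate their E entries.
Rows 1 and 3 agree on E; apply E→A and equate their A entries.
Row 2 is now all distinguished symbols — the join is lossless.

Yes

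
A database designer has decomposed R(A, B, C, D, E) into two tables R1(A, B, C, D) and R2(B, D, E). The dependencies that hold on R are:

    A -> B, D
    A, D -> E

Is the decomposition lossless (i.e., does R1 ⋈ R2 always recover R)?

Common attributes: R1 ∩ R2 = {B, D}.
No dependency enlarges {B, D}, so (B, D)⁺ = {B, D}.
The closure contains neither all of R1 = {A, B, C, D} nor all of R2 = {B, D, E}, so the common attributes are not a superkey of either fragment. The join is lossy.

No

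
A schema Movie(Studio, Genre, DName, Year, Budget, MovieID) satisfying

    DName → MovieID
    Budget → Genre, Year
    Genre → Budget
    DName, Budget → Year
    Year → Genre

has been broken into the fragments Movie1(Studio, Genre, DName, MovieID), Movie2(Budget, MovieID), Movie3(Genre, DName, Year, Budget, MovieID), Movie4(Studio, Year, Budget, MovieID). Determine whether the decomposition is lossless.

Yes

Chase test. Columns are Studio, Genre, DName, Year, Budget, MovieID; row i has aⱼ where attribute j ∈ Moviei, else bᵢⱼ.
Initial tableau (one row per fragment):
  row 1: a1 a2 a3 b14 b15 a6
  row 2: b21 b22 b23 b24 a5 a6
  row 3: b31 a2 a3 a4 a5 a6
  row 4: a1 b42 b43 a4 a5 a6
Rows 2 and 3 agree on Budget; apply Budget→Genre, Year and equate their Genre, Year entries.
Rows 2 and 4 agree on Budget; apply Budget→Genre, Year and equate their Genre, Year entries.
Rows 1 and 2 agree on Genre; apply Genre→Budget and equate their Budget entries.
Rows 1 and 3 agree on DName, Budget; apply DName, Budget→Year and equate their Year entries.
Row 1 is now all distinguished symbols — the join is lossless.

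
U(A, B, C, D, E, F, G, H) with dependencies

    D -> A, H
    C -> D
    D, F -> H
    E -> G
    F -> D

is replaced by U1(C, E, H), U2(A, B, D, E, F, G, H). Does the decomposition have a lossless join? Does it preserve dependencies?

Lossless test: (E, H)⁺ = {E, G, H}, which is a superkey of neither fragment — lossy.
Dependency preservation: the restricted closure of {C} across the fragments never reaches {D}, so C → D cannot be enforced without a join — not preserved.

lossy and not dependency-preserving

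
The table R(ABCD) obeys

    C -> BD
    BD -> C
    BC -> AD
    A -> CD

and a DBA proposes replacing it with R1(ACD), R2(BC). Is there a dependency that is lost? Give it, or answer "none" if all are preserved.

BD -> C

Check BD → C: no single fragment contains all of {BCD}, and the restricted closure of {BD} across the fragments never reaches {C}.
C → BD is preserved.
BC → AD is preserved.
A → CD is preserved.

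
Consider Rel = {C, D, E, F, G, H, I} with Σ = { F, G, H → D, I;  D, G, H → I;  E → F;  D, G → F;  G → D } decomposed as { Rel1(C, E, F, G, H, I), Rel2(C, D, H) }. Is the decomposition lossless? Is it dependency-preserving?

lossy and not dependency-preserving

Lossless test: (C, H)⁺ = {C, H}, which is a superkey of neither fragment — lossy.
Dependency preservation: the restricted closure of {F, G, H} across the fragments never reaches {D, I}, so F, G, H → D, I cannot be enforced without a join — not preserved.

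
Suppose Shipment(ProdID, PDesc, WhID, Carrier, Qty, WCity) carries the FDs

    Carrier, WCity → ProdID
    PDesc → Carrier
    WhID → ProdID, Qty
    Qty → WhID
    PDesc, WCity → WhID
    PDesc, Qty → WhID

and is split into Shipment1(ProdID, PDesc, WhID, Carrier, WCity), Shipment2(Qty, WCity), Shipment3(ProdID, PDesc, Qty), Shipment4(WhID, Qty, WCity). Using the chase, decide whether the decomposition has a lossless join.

Chase test. Columns are ProdID, PDesc, WhID, Carrier, Qty, WCity; row i has aⱼ where attribute j ∈ Shipmenti, else bᵢⱼ.
Initial tableau (one row per fragment):
  row 1: a1 a2 a3 a4 b15 a6
  row 2: b21 b22 b23 b24 a5 a6
  row 3: a1 a2 b33 b34 a5 b36
  row 4: b41 b42 a3 b44 a5 a6
Rows 1 and 3 agree on PDesc; apply PDesc→Carrier and equate their Carrier entries.
Rows 1 and 4 agree on WhID; apply WhID→ProdID, Qty and equate their ProdID, Qty entries.
Rows 1 and 2 agree on Qty; apply Qty→WhID and equate their WhID entries.
Rows 1 and 3 agree on Qty; apply Qty→WhID and equate their WhID entries.
Rows 1 and 2 agree on WhID; apply WhID→ProdID, Qty and equate their ProdID, Qty entries.
Row 1 is now all distinguished symbols — the join is lossless.

Yes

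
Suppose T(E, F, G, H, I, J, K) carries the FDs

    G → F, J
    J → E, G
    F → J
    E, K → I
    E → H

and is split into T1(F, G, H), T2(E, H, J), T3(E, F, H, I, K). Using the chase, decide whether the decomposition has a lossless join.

Chase test. Columns are E, F, G, H, I, J, K; row i has aⱼ where attribute j ∈ Ti, else bᵢⱼ.
Initial tableau (one row per fragment):
  row 1: b11 a2 a3 a4 b15 b16 b17
  row 2: a1 b22 b23 a4 b25 a6 b27
  row 3: a1 a2 b33 a4 a5 b36 a7
Rows 1 and 3 agree on F; apply F→J and equate their J entries.
Rows 1 and 3 agree on J; apply J→E, G and equate their E, G entries.
No row becomes fully distinguished — the join is lossy.

No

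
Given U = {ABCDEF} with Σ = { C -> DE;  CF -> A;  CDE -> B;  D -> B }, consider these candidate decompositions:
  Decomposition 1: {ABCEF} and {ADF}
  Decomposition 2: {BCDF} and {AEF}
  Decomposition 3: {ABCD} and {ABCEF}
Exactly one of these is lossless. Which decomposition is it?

Decomposition 1: common = {AF}, closure = {AF} → lossy.
Decomposition 2: common = {F}, closure = {F} → lossy.
Decomposition 3: common = {ABC}, closure = {ABCDE} → lossless.

Decomposition 3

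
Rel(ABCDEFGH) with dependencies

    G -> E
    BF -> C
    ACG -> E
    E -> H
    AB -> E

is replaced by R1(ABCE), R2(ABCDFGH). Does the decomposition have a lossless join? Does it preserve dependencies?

Lossless test: (ABC)⁺ = {ABCEH}, which contains all of one fragment — lossless.
Dependency preservation: the restricted closure of {G} across the fragments never reaches {E}, so G → E cannot be enforced without a join — not preserved.

lossless but not dependency-preserving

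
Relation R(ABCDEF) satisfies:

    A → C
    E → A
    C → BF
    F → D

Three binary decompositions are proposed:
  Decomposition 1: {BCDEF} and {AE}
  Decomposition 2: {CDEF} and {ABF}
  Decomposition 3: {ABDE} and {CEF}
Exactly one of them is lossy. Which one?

Decomposition 2

Decomposition 1: common = {E}, closure = {ABCDEF} → lossless.
Decomposition 2: common = {F}, closure = {DF} → lossy.
Decomposition 3: common = {E}, closure = {ABCDEF} → lossless.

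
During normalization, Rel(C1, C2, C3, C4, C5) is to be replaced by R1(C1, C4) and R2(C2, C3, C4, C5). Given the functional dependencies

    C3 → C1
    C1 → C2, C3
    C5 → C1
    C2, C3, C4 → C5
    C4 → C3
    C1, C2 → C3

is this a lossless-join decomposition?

Yes

Common attributes: R1 ∩ R2 = {C4}.
Closure of {C4}: C4 → C3 applies, adding C3; C3 → C1 applies, adding C1; C1 → C2, C3 applies, adding C2; C2, C3, C4 → C5 applies, adding C5. So (C4)⁺ = {C1, C2, C3, C4, C5}.
This closure contains every attribute of R1, so R1 ∩ R2 → R1. The join is lossless.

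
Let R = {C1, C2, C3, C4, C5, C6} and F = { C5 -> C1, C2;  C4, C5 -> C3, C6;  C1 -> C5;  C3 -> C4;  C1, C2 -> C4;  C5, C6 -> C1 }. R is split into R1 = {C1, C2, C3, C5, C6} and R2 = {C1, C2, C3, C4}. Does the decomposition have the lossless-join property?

Common attributes: R1 ∩ R2 = {C1, C2, C3}.
Closure of {C1, C2, C3}: C1 → C5 applies, adding C5; C3 → C4 applies, adding C4; C4, C5 → C3, C6 applies, adding C6. So (C1, C2, C3)⁺ = {C1, C2, C3, C4, C5, C6}.
This closure contains every attribute of R1, so R1 ∩ R2 → R1. The join is lossless.

Yes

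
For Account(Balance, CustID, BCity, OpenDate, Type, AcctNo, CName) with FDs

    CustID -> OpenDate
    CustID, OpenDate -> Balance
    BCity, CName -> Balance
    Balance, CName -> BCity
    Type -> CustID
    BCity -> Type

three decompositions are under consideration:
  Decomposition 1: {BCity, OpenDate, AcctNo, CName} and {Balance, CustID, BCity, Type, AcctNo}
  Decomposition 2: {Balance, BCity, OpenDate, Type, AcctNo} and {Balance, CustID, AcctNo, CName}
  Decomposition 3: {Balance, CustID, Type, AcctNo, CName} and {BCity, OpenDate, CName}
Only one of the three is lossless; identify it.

Decomposition 1

Decomposition 1: common = {BCity, AcctNo}, closure = {Balance, CustID, BCity, OpenDate, Type, AcctNo} → lossless.
Decomposition 2: common = {Balance, AcctNo}, closure = {Balance, AcctNo} → lossy.
Decomposition 3: common = {CName}, closure = {CName} → lossy.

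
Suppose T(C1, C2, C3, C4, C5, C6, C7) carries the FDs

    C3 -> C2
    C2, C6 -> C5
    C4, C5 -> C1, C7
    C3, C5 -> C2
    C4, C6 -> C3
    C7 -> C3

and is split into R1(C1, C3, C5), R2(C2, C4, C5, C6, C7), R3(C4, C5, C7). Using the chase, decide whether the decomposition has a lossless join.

No

Chase test. Columns are C1, C2, C3, C4, C5, C6, C7; row i has aⱼ where attribute j ∈ Ri, else bᵢⱼ.
Initial tableau (one row per fragment):
  row 1: a1 b12 a3 b14 a5 b16 b17
  row 2: b21 a2 b23 a4 a5 a6 a7
  row 3: b31 b32 b33 a4 a5 b36 a7
Rows 2 and 3 agree on C4, C5; apply C4, C5→C1, C7 and equate their C1, C7 entries.
Rows 2 and 3 agree on C7; apply C7→C3 and equate their C3 entries.
Rows 2 and 3 agree on C3; apply C3→C2 and equate their C2 entries.
No row becomes fully distinguished — the join is lossy.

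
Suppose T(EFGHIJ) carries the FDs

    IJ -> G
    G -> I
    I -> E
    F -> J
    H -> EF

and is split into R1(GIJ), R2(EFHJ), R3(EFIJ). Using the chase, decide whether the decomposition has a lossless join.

No

Chase test. Columns are EFGHIJ; row i has aⱼ where attribute j ∈ Ri, else bᵢⱼ.
Initial tableau (one row per fragment):
  row 1: b11 b12 a3 b14 a5 a6
  row 2: a1 a2 b23 a4 b25 a6
  row 3: a1 a2 b33 b34 a5 a6
Rows 1 and 3 agree on IJ; apply IJ→G and equate their G entries.
Rows 1 and 3 agree on I; apply I→E and equate their E entries.
No row becomes fully distinguished — the join is lossy.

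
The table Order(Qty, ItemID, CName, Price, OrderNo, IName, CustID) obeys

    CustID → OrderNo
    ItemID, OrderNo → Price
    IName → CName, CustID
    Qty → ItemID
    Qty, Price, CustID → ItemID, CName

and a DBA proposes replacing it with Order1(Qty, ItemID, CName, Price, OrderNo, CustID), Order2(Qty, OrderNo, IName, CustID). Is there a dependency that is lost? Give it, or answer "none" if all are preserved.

Check IName → CName, CustID: no single fragment contains all of {CName, IName, CustID}, and the restricted closure of {IName} across the fragments never reaches {CName, CustID}.
CustID → OrderNo is preserved.
ItemID, OrderNo → Price is preserved.
Qty → ItemID is preserved.
Qty, Price, CustID → ItemID, CName is preserved.

IName → CName, CustID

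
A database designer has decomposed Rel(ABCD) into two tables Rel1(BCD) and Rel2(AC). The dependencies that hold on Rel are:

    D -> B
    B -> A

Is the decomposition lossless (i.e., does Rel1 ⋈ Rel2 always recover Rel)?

Common attributes: Rel1 ∩ Rel2 = {C}.
No dependency enlarges {C}, so (C)⁺ = {C}.
The closure contains neither all of Rel1 = {BCD} nor all of Rel2 = {AC}, so the common attributes are not a superkey of either fragment. The join is lossy.

No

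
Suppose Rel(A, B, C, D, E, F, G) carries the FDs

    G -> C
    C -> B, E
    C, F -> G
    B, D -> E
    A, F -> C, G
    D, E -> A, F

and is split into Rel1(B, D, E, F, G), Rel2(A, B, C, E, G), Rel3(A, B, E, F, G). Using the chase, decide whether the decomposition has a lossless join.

No

Chase test. Columns are A, B, C, D, E, F, G; row i has aⱼ where attribute j ∈ Reli, else bᵢⱼ.
Initial tableau (one row per fragment):
  row 1: b11 a2 b13 a4 a5 a6 a7
  row 2: a1 a2 a3 b24 a5 b26 a7
  row 3: a1 a2 b33 b34 a5 a6 a7
Rows 1 and 2 agree on G; apply G→C and equate their C entries.
Rows 1 and 3 agree on G; apply G→C and equate their C entries.
No row becomes fully distinguished — the join is lossy.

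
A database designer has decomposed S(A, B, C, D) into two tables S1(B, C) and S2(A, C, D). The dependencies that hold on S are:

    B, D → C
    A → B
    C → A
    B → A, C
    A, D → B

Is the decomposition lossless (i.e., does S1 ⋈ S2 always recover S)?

Common attributes: S1 ∩ S2 = {C}.
Closure of {C}: C → A applies, adding A; A → B applies, adding B. So (C)⁺ = {A, B, C}.
This closure contains every attribute of S1, so S1 ∩ S2 → S1. The join is lossless.

Yes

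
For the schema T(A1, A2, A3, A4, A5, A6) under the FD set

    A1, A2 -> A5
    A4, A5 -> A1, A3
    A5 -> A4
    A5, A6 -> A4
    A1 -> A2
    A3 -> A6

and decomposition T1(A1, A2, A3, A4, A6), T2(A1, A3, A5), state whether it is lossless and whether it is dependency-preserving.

lossless and dependency-preserving

Lossless test: (A1, A3)⁺ = {A1, A2, A3, A4, A5, A6}, which contains all of one fragment — lossless.
Dependency preservation: A1, A2 → A5; A4, A5 → A1, A3; A5 → A4; A5, A6 → A4 are not contained in any single fragment, but the restricted closure of each left-hand side across the fragments still reaches the right-hand side; the remaining FDs each lie inside some fragment. All dependencies are preserved.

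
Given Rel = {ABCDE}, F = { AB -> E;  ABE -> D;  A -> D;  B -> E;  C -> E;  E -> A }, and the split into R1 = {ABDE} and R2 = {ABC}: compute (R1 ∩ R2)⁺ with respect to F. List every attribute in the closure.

R1 ∩ R2 = {AB}.
AB → E applies, adding E
ABE → D applies, adding D
Closure: {ABDE}.

ABDE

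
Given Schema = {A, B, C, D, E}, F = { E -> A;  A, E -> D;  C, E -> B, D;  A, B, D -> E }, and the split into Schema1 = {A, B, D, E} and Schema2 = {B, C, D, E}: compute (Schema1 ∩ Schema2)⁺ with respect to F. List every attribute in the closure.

A, B, D, E

Schema1 ∩ Schema2 = {B, D, E}.
E → A applies, adding A
Closure: {A, B, D, E}.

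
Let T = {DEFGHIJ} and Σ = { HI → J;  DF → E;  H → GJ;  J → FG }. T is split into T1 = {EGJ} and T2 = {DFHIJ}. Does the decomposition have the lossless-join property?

Common attributes: T1 ∩ T2 = {J}.
Closure of {J}: J → FG applies, adding FG. So (J)⁺ = {FGJ}.
The closure contains neither all of T1 = {EGJ} nor all of T2 = {DFHIJ}, so the common attributes are not a superkey of either fragment. The join is lossy.

No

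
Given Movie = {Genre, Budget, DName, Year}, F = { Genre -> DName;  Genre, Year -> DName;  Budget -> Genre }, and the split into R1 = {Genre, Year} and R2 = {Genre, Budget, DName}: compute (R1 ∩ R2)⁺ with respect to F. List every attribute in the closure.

Genre, DName

R1 ∩ R2 = {Genre}.
Genre → DName applies, adding DName
Closure: {Genre, DName}.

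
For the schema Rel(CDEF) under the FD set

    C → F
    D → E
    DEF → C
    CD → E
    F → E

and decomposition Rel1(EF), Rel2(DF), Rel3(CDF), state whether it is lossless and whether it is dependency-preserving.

lossless but not dependency-preserving

Lossless test (chase): Rows 2 and 3 agree on D; apply D→E and equate their E entries. Rows 2 and 3 agree on DEF; apply DEF→C and equate their C entries. Rows 1 and 2 agree on F; apply F→E and equate their E entries. Row 2 is now all distinguished symbols — the join is lossless.
Dependency preservation: the restricted closure of {D} across the fragments never reaches {E}, so D → E cannot be enforced without a join — not preserved.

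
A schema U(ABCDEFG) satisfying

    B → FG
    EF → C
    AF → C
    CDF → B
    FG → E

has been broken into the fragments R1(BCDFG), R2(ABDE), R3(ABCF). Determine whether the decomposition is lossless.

Yes

Chase test. Columns are ABCDEFG; row i has aⱼ where attribute j ∈ Ri, else bᵢⱼ.
Initial tableau (one row per fragment):
  row 1: b11 a2 a3 a4 b15 a6 a7
  row 2: a1 a2 b23 a4 a5 b26 b27
  row 3: a1 a2 a3 b34 b35 a6 b37
Rows 1 and 2 agree on B; apply B→FG and equate their FG entries.
Rows 1 and 3 agree on B; apply B→FG and equate their FG entries.
Rows 2 and 3 agree on AF; apply AF→C and equate their C entries.
Rows 1 and 2 agree on FG; apply FG→E and equate their E entries.
Rows 1 and 3 agree on FG; apply FG→E and equate their E entries.
Row 2 is now all distinguished symbols — the join is lossless.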